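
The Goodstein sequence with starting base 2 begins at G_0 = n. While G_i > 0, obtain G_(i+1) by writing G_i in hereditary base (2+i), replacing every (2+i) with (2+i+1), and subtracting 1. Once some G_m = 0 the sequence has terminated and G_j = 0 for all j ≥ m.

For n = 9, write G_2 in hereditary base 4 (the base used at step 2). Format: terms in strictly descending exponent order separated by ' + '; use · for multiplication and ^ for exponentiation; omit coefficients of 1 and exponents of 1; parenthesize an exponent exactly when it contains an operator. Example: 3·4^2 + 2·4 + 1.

3·4^4 + 3·4^3 + 3·4^2 + 3·4 + 3

i=0: 9 = 2^(2 + 1) + 1 (b=2); 2→3: 3^(3 + 1) + 1 = 82; 82−1 = 81
i=1: 81 = 3^(3 + 1) (b=3); 3→4: 4^(4 + 1) = 1024; 1024−1 = 1023
i=2: 1023 = 3·4^4 + 3·4^3 + 3·4^2 + 3·4 + 3 (b=4); 4→5: 3·5^5 + 3·5^3 + 3·5^2 + 3·5 + 3 = 9843; 9843−1 = 9842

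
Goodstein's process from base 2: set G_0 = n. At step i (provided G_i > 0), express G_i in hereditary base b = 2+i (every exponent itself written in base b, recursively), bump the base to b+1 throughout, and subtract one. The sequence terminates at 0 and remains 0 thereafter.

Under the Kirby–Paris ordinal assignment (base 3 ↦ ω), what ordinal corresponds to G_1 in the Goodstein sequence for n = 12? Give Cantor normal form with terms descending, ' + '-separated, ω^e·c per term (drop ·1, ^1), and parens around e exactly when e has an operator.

ω^(ω + 1) + ω^2·2 + ω·2 + 2

12 —HB2→ 2^(2 + 1) + 2^2 —bump→ 3^(3 + 1) + 3^3 = 108 —(−1)→ 107
107 —HB3→ 3^(3 + 1) + 2·3^2 + 2·3 + 2 —bump→ 4^(4 + 1) + 2·4^2 + 2·4 + 2 = 1066 —(−1)→ 1065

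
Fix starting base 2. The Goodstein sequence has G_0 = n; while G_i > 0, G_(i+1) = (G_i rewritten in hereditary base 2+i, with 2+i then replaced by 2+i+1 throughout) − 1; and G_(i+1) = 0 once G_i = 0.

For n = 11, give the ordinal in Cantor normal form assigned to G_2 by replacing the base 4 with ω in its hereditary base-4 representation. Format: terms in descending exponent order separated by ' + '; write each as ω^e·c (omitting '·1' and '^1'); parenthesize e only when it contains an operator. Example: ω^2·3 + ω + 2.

ω^(ω + 1) + 3

[0] 11 ≡ 2^(2 + 1) + 2 + 1 (base 2). Lift 3: 85. −1: 84.
[1] 84 ≡ 3^(3 + 1) + 3 (base 3). Lift 4: 1028. −1: 1027.
[2] 1027 ≡ 4^(4 + 1) + 3 (base 4). Lift 5: 15628. −1: 15627.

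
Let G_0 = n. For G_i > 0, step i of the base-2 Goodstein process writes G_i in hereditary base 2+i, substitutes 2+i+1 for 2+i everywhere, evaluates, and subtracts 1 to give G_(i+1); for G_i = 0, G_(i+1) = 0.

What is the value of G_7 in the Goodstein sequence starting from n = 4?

173

step 0: 4 = 2^2; sub 3 for 2: 3^3; = 27; G_1 = 27−1 = 26
step 1: 26 = 2·3^2 + 2·3 + 2; sub 4 for 3: 2·4^2 + 2·4 + 2; = 42; G_2 = 42−1 = 41
step 2: 41 = 2·4^2 + 2·4 + 1; sub 5 for 4: 2·5^2 + 2·5 + 1; = 61; G_3 = 61−1 = 60
step 3: 60 = 2·5^2 + 2·5; sub 6 for 5: 2·6^2 + 2·6; = 84; G_4 = 84−1 = 83
step 4: 83 = 2·6^2 + 6 + 5; sub 7 for 6: 2·7^2 + 7 + 5; = 110; G_5 = 110−1 = 109
step 5: 109 = 2·7^2 + 7 + 4; sub 8 for 7: 2·8^2 + 8 + 4; = 140; G_6 = 140−1 = 139
step 6: 139 = 2·8^2 + 8 + 3; sub 9 for 8: 2·9^2 + 9 + 3; = 174; G_7 = 174−1 = 173
step 7: 173 = 2·9^2 + 9 + 2; sub 10 for 9: 2·10^2 + 10 + 2; = 212; G_8 = 212−1 = 211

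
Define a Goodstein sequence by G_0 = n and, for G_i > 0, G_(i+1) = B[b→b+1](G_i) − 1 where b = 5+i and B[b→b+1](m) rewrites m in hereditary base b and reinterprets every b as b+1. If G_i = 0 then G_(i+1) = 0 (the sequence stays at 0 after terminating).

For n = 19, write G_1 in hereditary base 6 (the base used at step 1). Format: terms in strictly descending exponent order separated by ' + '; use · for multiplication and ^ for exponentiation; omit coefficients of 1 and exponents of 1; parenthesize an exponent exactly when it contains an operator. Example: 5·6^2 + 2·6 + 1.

3·6 + 3

19 —HB5→ 3·5 + 4 —bump→ 3·6 + 4 = 22 —(−1)→ 21
21 —HB6→ 3·6 + 3 —bump→ 3·7 + 3 = 24 —(−1)→ 23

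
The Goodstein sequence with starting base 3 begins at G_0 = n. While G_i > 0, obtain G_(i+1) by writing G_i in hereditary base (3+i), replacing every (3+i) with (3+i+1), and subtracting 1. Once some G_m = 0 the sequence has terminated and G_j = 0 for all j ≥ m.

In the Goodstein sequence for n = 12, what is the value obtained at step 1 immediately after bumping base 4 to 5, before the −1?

base 3: 12 = 3^2 + 3; at 4: 4^2 + 4 = 20; next = 19
base 4: 19 = 4^2 + 3; at 5: 5^2 + 3 = 28; next = 27

28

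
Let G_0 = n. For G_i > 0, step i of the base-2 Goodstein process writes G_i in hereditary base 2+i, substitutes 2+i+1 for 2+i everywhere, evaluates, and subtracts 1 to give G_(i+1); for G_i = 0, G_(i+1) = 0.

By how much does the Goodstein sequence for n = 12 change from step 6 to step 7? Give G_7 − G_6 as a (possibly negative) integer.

base 2: 12 = 2^(2 + 1) + 2^2; at 3: 3^(3 + 1) + 3^3 = 108; next = 107
base 3: 107 = 3^(3 + 1) + 2·3^2 + 2·3 + 2; at 4: 4^(4 + 1) + 2·4^2 + 2·4 + 2 = 1066; next = 1065
base 4: 1065 = 4^(4 + 1) + 2·4^2 + 2·4 + 1; at 5: 5^(5 + 1) + 2·5^2 + 2·5 + 1 = 15686; next = 15685
base 5: 15685 = 5^(5 + 1) + 2·5^2 + 2·5; at 6: 6^(6 + 1) + 2·6^2 + 2·6 = 280020; next = 280019
base 6: 280019 = 6^(6 + 1) + 2·6^2 + 6 + 5; at 7: 7^(7 + 1) + 2·7^2 + 7 + 5 = 5764911; next = 5764910
base 7: 5764910 = 7^(7 + 1) + 2·7^2 + 7 + 4; at 8: 8^(8 + 1) + 2·8^2 + 8 + 4 = 134217868; next = 134217867
base 8: 134217867 = 8^(8 + 1) + 2·8^2 + 8 + 3; at 9: 9^(9 + 1) + 2·9^2 + 9 + 3 = 3486784575; next = 3486784574

3352566707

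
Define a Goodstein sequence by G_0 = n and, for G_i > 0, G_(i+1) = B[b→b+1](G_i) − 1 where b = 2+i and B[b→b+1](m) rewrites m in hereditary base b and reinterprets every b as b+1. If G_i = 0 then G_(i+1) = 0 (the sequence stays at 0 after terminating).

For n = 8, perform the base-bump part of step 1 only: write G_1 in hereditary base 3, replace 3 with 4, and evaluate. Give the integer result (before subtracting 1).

554

G_0=8  [base 2] 2^(2 + 1)  →[2↦3]→  3^(3 + 1) = 81  −1 ⇒ G_1=80
G_1=80  [base 3] 2·3^3 + 2·3^2 + 2·3 + 2  →[3↦4]→  2·4^4 + 2·4^2 + 2·4 + 2 = 554  −1 ⇒ G_2=553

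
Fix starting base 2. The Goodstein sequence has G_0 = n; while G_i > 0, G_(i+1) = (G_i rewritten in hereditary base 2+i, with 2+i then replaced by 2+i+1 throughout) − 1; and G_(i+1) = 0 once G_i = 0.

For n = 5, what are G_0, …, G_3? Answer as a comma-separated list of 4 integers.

5, 27, 255, 467

G_0=5  [base 2] 2^2 + 1  →[2↦3]→  3^3 + 1 = 28  −1 ⇒ G_1=27
G_1=27  [base 3] 3^3  →[3↦4]→  4^4 = 256  −1 ⇒ G_2=255
G_2=255  [base 4] 3·4^3 + 3·4^2 + 3·4 + 3  →[4↦5]→  3·5^3 + 3·5^2 + 3·5 + 3 = 468  −1 ⇒ G_3=467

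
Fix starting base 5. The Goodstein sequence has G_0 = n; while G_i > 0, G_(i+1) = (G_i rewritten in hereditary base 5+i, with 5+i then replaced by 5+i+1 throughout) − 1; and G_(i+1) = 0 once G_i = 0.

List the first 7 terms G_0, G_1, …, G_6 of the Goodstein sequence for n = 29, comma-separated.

29, 39, 51, 65, 81, 99, 107

(0) 29|_5 = 5^2 + 4 ↦ 6^2 + 4|_6 = 40 ⇒ 39
(1) 39|_6 = 6^2 + 3 ↦ 7^2 + 3|_7 = 52 ⇒ 51
(2) 51|_7 = 7^2 + 2 ↦ 8^2 + 2|_8 = 66 ⇒ 65
(3) 65|_8 = 8^2 + 1 ↦ 9^2 + 1|_9 = 82 ⇒ 81
(4) 81|_9 = 9^2 ↦ 10^2|_10 = 100 ⇒ 99
(5) 99|_10 = 9·10 + 9 ↦ 9·11 + 9|_11 = 108 ⇒ 107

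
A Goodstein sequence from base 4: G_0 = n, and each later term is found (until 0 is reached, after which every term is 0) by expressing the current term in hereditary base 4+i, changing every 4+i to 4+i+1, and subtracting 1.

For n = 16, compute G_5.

base 4: 16 = 4^2; at 5: 5^2 = 25; next = 24
base 5: 24 = 4·5 + 4; at 6: 4·6 + 4 = 28; next = 27
base 6: 27 = 4·6 + 3; at 7: 4·7 + 3 = 31; next = 30
base 7: 30 = 4·7 + 2; at 8: 4·8 + 2 = 34; next = 33
base 8: 33 = 4·8 + 1; at 9: 4·9 + 1 = 37; next = 36
base 9: 36 = 4·9; at 10: 4·10 = 40; next = 39

36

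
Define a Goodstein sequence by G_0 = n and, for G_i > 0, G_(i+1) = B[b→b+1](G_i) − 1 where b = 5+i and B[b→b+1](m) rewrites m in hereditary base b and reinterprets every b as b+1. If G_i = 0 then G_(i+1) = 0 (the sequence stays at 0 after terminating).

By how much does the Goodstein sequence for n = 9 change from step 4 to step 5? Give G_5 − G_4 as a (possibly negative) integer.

[0] 9 ≡ 5 + 4 (base 5). Lift 6: 10. −1: 9.
[1] 9 ≡ 6 + 3 (base 6). Lift 7: 10. −1: 9.
[2] 9 ≡ 7 + 2 (base 7). Lift 8: 10. −1: 9.
[3] 9 ≡ 8 + 1 (base 8). Lift 9: 10. −1: 9.
[4] 9 ≡ 9 (base 9). Lift 10: 10. −1: 9.

0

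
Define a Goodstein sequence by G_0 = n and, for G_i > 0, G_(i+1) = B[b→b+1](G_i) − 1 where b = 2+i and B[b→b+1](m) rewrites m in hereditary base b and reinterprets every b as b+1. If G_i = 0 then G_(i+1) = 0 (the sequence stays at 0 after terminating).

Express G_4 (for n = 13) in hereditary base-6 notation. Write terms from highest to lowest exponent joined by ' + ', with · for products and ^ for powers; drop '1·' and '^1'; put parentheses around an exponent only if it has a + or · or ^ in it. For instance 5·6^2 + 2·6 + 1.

6^(6 + 1) + 3·6^3 + 3·6^2 + 3·6 + 1

[0] 13 ≡ 2^(2 + 1) + 2^2 + 1 (base 2). Lift 3: 109. −1: 108.
[1] 108 ≡ 3^(3 + 1) + 3^3 (base 3). Lift 4: 1280. −1: 1279.
[2] 1279 ≡ 4^(4 + 1) + 3·4^3 + 3·4^2 + 3·4 + 3 (base 4). Lift 5: 16093. −1: 16092.
[3] 16092 ≡ 5^(5 + 1) + 3·5^3 + 3·5^2 + 3·5 + 2 (base 5). Lift 6: 280712. −1: 280711.
[4] 280711 ≡ 6^(6 + 1) + 3·6^3 + 3·6^2 + 3·6 + 1 (base 6). Lift 7: 5765999. −1: 5765998.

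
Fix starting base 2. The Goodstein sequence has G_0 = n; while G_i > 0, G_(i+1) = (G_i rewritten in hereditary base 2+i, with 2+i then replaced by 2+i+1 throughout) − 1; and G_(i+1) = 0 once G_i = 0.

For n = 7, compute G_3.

3127

base 2: 7 = 2^2 + 2 + 1; at 3: 3^3 + 3 + 1 = 31; next = 30
base 3: 30 = 3^3 + 3; at 4: 4^4 + 4 = 260; next = 259
base 4: 259 = 4^4 + 3; at 5: 5^5 + 3 = 3128; next = 3127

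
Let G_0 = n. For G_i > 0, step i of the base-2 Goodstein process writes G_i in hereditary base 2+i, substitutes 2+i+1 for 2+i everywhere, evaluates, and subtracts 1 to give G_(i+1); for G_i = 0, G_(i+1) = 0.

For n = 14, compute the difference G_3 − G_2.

G_0 = 14. HB_2(14) = 2^(2 + 1) + 2^2 + 2. Bump = 111. G_1 = 110.
G_1 = 110. HB_3(110) = 3^(3 + 1) + 3^3 + 2. Bump = 1282. G_2 = 1281.
G_2 = 1281. HB_4(1281) = 4^(4 + 1) + 4^4 + 1. Bump = 18751. G_3 = 18750.

17469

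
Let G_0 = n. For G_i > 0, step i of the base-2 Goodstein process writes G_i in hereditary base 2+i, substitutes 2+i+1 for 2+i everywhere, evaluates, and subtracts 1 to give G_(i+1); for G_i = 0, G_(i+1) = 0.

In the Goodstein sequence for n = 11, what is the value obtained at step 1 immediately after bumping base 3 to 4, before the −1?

1028

i=0: 11 = 2^(2 + 1) + 2 + 1 (b=2); 2→3: 3^(3 + 1) + 3 + 1 = 85; 85−1 = 84
i=1: 84 = 3^(3 + 1) + 3 (b=3); 3→4: 4^(4 + 1) + 4 = 1028; 1028−1 = 1027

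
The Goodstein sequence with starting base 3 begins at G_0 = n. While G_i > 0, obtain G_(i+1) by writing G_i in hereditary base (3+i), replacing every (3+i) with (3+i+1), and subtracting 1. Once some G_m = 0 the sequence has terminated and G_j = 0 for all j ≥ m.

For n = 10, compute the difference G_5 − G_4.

3

G_0=10  [base 3] 3^2 + 1  →[3↦4]→  4^2 + 1 = 17  −1 ⇒ G_1=16
G_1=16  [base 4] 4^2  →[4↦5]→  5^2 = 25  −1 ⇒ G_2=24
G_2=24  [base 5] 4·5 + 4  →[5↦6]→  4·6 + 4 = 28  −1 ⇒ G_3=27
G_3=27  [base 6] 4·6 + 3  →[6↦7]→  4·7 + 3 = 31  −1 ⇒ G_4=30
G_4=30  [base 7] 4·7 + 2  →[7↦8]→  4·8 + 2 = 34  −1 ⇒ G_5=33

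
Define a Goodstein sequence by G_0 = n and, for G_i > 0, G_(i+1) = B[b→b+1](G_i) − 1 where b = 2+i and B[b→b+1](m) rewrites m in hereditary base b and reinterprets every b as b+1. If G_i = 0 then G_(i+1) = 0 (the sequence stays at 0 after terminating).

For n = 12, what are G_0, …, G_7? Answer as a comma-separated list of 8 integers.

(0) 12|_2 = 2^(2 + 1) + 2^2 ↦ 3^(3 + 1) + 3^3|_3 = 108 ⇒ 107
(1) 107|_3 = 3^(3 + 1) + 2·3^2 + 2·3 + 2 ↦ 4^(4 + 1) + 2·4^2 + 2·4 + 2|_4 = 1066 ⇒ 1065
(2) 1065|_4 = 4^(4 + 1) + 2·4^2 + 2·4 + 1 ↦ 5^(5 + 1) + 2·5^2 + 2·5 + 1|_5 = 15686 ⇒ 15685
(3) 15685|_5 = 5^(5 + 1) + 2·5^2 + 2·5 ↦ 6^(6 + 1) + 2·6^2 + 2·6|_6 = 280020 ⇒ 280019
(4) 280019|_6 = 6^(6 + 1) + 2·6^2 + 6 + 5 ↦ 7^(7 + 1) + 2·7^2 + 7 + 5|_7 = 5764911 ⇒ 5764910
(5) 5764910|_7 = 7^(7 + 1) + 2·7^2 + 7 + 4 ↦ 8^(8 + 1) + 2·8^2 + 8 + 4|_8 = 134217868 ⇒ 134217867
(6) 134217867|_8 = 8^(8 + 1) + 2·8^2 + 8 + 3 ↦ 9^(9 + 1) + 2·9^2 + 9 + 3|_9 = 3486784575 ⇒ 3486784574

12, 107, 1065, 15685, 280019, 5764910, 134217867, 3486784574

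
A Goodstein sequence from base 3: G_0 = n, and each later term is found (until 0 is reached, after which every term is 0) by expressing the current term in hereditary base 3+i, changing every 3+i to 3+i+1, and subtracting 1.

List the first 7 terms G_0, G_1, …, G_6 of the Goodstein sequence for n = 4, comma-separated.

G_0 = 4. HB_3(4) = 3 + 1. Bump = 5. G_1 = 4.
G_1 = 4. HB_4(4) = 4. Bump = 5. G_2 = 4.
G_2 = 4. HB_5(4) = 4. Bump = 4. G_3 = 3.
G_3 = 3. HB_6(3) = 3. Bump = 3. G_4 = 2.
G_4 = 2. HB_7(2) = 2. Bump = 2. G_5 = 1.
G_5 = 1. HB_8(1) = 1. Bump = 1. G_6 = 0.

4, 4, 4, 3, 2, 1, 0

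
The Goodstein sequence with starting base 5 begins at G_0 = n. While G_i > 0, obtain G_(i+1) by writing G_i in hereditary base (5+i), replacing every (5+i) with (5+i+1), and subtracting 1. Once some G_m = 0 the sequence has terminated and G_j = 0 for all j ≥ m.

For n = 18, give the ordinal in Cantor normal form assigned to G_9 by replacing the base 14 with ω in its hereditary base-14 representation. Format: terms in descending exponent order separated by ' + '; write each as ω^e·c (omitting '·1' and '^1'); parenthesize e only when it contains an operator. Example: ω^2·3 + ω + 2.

ω·2 + 3

(0) 18|_5 = 3·5 + 3 ↦ 3·6 + 3|_6 = 21 ⇒ 20
(1) 20|_6 = 3·6 + 2 ↦ 3·7 + 2|_7 = 23 ⇒ 22
(2) 22|_7 = 3·7 + 1 ↦ 3·8 + 1|_8 = 25 ⇒ 24
(3) 24|_8 = 3·8 ↦ 3·9|_9 = 27 ⇒ 26
(4) 26|_9 = 2·9 + 8 ↦ 2·10 + 8|_10 = 28 ⇒ 27
(5) 27|_10 = 2·10 + 7 ↦ 2·11 + 7|_11 = 29 ⇒ 28
(6) 28|_11 = 2·11 + 6 ↦ 2·12 + 6|_12 = 30 ⇒ 29
(7) 29|_12 = 2·12 + 5 ↦ 2·13 + 5|_13 = 31 ⇒ 30
(8) 30|_13 = 2·13 + 4 ↦ 2·14 + 4|_14 = 32 ⇒ 31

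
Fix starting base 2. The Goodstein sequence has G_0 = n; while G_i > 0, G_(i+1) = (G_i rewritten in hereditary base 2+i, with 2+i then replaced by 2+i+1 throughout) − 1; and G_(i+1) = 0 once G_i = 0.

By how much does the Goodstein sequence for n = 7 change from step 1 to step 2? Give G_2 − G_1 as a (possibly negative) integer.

i=0: 7 = 2^2 + 2 + 1 (b=2); 2→3: 3^3 + 3 + 1 = 31; 31−1 = 30
i=1: 30 = 3^3 + 3 (b=3); 3→4: 4^4 + 4 = 260; 260−1 = 259

229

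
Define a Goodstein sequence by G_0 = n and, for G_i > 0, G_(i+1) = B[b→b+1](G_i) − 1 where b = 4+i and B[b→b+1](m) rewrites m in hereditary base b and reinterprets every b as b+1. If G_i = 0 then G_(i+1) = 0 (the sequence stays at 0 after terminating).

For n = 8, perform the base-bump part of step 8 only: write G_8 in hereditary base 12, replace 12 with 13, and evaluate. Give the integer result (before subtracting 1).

7

step 0: 8 = 2·4; sub 5 for 4: 2·5; = 10; G_1 = 10−1 = 9
step 1: 9 = 5 + 4; sub 6 for 5: 6 + 4; = 10; G_2 = 10−1 = 9
step 2: 9 = 6 + 3; sub 7 for 6: 7 + 3; = 10; G_3 = 10−1 = 9
step 3: 9 = 7 + 2; sub 8 for 7: 8 + 2; = 10; G_4 = 10−1 = 9
step 4: 9 = 8 + 1; sub 9 for 8: 9 + 1; = 10; G_5 = 10−1 = 9
step 5: 9 = 9; sub 10 for 9: 10; = 10; G_6 = 10−1 = 9
step 6: 9 = 9; sub 11 for 10: 9; = 9; G_7 = 9−1 = 8
step 7: 8 = 8; sub 12 for 11: 8; = 8; G_8 = 8−1 = 7
step 8: 7 = 7; sub 13 for 12: 7; = 7; G_9 = 7−1 = 6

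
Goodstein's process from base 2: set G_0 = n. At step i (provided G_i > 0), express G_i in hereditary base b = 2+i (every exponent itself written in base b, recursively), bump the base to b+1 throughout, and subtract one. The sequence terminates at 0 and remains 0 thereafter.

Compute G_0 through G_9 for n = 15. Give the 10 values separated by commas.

15, 111, 1283, 18752, 326593, 6588344, 150994943, 3524450280, 100077777775, 3138578427934

15 —HB2→ 2^(2 + 1) + 2^2 + 2 + 1 —bump→ 3^(3 + 1) + 3^3 + 3 + 1 = 112 —(−1)→ 111
111 —HB3→ 3^(3 + 1) + 3^3 + 3 —bump→ 4^(4 + 1) + 4^4 + 4 = 1284 —(−1)→ 1283
1283 —HB4→ 4^(4 + 1) + 4^4 + 3 —bump→ 5^(5 + 1) + 5^5 + 3 = 18753 —(−1)→ 18752
18752 —HB5→ 5^(5 + 1) + 5^5 + 2 —bump→ 6^(6 + 1) + 6^6 + 2 = 326594 —(−1)→ 326593
326593 —HB6→ 6^(6 + 1) + 6^6 + 1 —bump→ 7^(7 + 1) + 7^7 + 1 = 6588345 —(−1)→ 6588344
6588344 —HB7→ 7^(7 + 1) + 7^7 —bump→ 8^(8 + 1) + 8^8 = 150994944 —(−1)→ 150994943
150994943 —HB8→ 8^(8 + 1) + 7·8^7 + 7·8^6 + 7·8^5 + 7·8^4 + 7·8^3 + 7·8^2 + 7·8 + 7 —bump→ 9^(9 + 1) + 7·9^7 + 7·9^6 + 7·9^5 + 7·9^4 + 7·9^3 + 7·9^2 + 7·9 + 7 = 3524450281 —(−1)→ 3524450280
3524450280 —HB9→ 9^(9 + 1) + 7·9^7 + 7·9^6 + 7·9^5 + 7·9^4 + 7·9^3 + 7·9^2 + 7·9 + 6 —bump→ 10^(10 + 1) + 7·10^7 + 7·10^6 + 7·10^5 + 7·10^4 + 7·10^3 + 7·10^2 + 7·10 + 6 = 100077777776 —(−1)→ 100077777775
100077777775 —HB10→ 10^(10 + 1) + 7·10^7 + 7·10^6 + 7·10^5 + 7·10^4 + 7·10^3 + 7·10^2 + 7·10 + 5 —bump→ 11^(11 + 1) + 7·11^7 + 7·11^6 + 7·11^5 + 7·11^4 + 7·11^3 + 7·11^2 + 7·11 + 5 = 3138578427935 —(−1)→ 3138578427934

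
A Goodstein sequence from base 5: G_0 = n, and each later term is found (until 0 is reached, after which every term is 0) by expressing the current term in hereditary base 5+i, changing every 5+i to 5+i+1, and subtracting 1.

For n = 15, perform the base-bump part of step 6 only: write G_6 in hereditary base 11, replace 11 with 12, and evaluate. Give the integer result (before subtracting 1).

24

G_0=15  [base 5] 3·5  →[5↦6]→  3·6 = 18  −1 ⇒ G_1=17
G_1=17  [base 6] 2·6 + 5  →[6↦7]→  2·7 + 5 = 19  −1 ⇒ G_2=18
G_2=18  [base 7] 2·7 + 4  →[7↦8]→  2·8 + 4 = 20  −1 ⇒ G_3=19
G_3=19  [base 8] 2·8 + 3  →[8↦9]→  2·9 + 3 = 21  −1 ⇒ G_4=20
G_4=20  [base 9] 2·9 + 2  →[9↦10]→  2·10 + 2 = 22  −1 ⇒ G_5=21
G_5=21  [base 10] 2·10 + 1  →[10↦11]→  2·11 + 1 = 23  −1 ⇒ G_6=22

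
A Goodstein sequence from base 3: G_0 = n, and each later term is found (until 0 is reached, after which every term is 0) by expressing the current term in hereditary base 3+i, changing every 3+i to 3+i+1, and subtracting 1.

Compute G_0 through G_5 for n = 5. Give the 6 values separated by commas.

5, 5, 5, 5, 4, 3

i=0: 5 = 3 + 2 (b=3); 3→4: 4 + 2 = 6; 6−1 = 5
i=1: 5 = 4 + 1 (b=4); 4→5: 5 + 1 = 6; 6−1 = 5
i=2: 5 = 5 (b=5); 5→6: 6 = 6; 6−1 = 5
i=3: 5 = 5 (b=6); 6→7: 5 = 5; 5−1 = 4
i=4: 4 = 4 (b=7); 7→8: 4 = 4; 4−1 = 3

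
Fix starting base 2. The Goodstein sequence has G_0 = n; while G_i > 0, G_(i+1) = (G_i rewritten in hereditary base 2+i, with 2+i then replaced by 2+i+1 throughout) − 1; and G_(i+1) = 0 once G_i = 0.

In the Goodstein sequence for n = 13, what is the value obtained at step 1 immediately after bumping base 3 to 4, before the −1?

1280

(0) 13|_2 = 2^(2 + 1) + 2^2 + 1 ↦ 3^(3 + 1) + 3^3 + 1|_3 = 109 ⇒ 108
(1) 108|_3 = 3^(3 + 1) + 3^3 ↦ 4^(4 + 1) + 4^4|_4 = 1280 ⇒ 1279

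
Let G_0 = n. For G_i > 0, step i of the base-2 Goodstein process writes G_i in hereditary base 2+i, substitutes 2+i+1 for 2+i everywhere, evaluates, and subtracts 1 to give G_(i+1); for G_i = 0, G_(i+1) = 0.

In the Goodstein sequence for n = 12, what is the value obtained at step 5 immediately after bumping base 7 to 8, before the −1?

134217868

12 —HB2→ 2^(2 + 1) + 2^2 —bump→ 3^(3 + 1) + 3^3 = 108 —(−1)→ 107
107 —HB3→ 3^(3 + 1) + 2·3^2 + 2·3 + 2 —bump→ 4^(4 + 1) + 2·4^2 + 2·4 + 2 = 1066 —(−1)→ 1065
1065 —HB4→ 4^(4 + 1) + 2·4^2 + 2·4 + 1 —bump→ 5^(5 + 1) + 2·5^2 + 2·5 + 1 = 15686 —(−1)→ 15685
15685 —HB5→ 5^(5 + 1) + 2·5^2 + 2·5 —bump→ 6^(6 + 1) + 2·6^2 + 2·6 = 280020 —(−1)→ 280019
280019 —HB6→ 6^(6 + 1) + 2·6^2 + 6 + 5 —bump→ 7^(7 + 1) + 2·7^2 + 7 + 5 = 5764911 —(−1)→ 5764910
5764910 —HB7→ 7^(7 + 1) + 2·7^2 + 7 + 4 —bump→ 8^(8 + 1) + 2·8^2 + 8 + 4 = 134217868 —(−1)→ 134217867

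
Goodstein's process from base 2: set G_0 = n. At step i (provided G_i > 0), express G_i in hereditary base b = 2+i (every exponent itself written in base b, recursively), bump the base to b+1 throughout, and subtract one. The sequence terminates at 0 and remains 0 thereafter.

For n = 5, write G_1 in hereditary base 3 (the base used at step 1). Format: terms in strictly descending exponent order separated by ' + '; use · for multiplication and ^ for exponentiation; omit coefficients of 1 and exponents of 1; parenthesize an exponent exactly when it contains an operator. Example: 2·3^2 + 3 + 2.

3^3

i=0: 5 = 2^2 + 1 (b=2); 2→3: 3^3 + 1 = 28; 28−1 = 27
i=1: 27 = 3^3 (b=3); 3→4: 4^4 = 256; 256−1 = 255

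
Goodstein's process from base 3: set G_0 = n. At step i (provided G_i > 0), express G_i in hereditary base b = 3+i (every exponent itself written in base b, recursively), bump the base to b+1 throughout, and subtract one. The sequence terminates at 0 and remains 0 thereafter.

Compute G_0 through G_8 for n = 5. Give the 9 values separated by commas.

5, 5, 5, 5, 4, 3, 2, 1, 0

i=0: 5 = 3 + 2 (b=3); 3→4: 4 + 2 = 6; 6−1 = 5
i=1: 5 = 4 + 1 (b=4); 4→5: 5 + 1 = 6; 6−1 = 5
i=2: 5 = 5 (b=5); 5→6: 6 = 6; 6−1 = 5
i=3: 5 = 5 (b=6); 6→7: 5 = 5; 5−1 = 4
i=4: 4 = 4 (b=7); 7→8: 4 = 4; 4−1 = 3
i=5: 3 = 3 (b=8); 8→9: 3 = 3; 3−1 = 2
i=6: 2 = 2 (b=9); 9→10: 2 = 2; 2−1 = 1
i=7: 1 = 1 (b=10); 10→11: 1 = 1; 1−1 = 0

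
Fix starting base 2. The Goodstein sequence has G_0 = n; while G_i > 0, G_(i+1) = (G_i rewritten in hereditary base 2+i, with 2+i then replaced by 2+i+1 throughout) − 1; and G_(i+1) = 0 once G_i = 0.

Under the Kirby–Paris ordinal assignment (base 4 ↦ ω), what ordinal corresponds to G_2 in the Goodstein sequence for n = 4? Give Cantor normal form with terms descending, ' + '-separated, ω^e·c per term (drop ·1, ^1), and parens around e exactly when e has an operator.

ω^2·2 + ω·2 + 1

(0) 4|_2 = 2^2 ↦ 3^3|_3 = 27 ⇒ 26
(1) 26|_3 = 2·3^2 + 2·3 + 2 ↦ 2·4^2 + 2·4 + 2|_4 = 42 ⇒ 41
(2) 41|_4 = 2·4^2 + 2·4 + 1 ↦ 2·5^2 + 2·5 + 1|_5 = 61 ⇒ 60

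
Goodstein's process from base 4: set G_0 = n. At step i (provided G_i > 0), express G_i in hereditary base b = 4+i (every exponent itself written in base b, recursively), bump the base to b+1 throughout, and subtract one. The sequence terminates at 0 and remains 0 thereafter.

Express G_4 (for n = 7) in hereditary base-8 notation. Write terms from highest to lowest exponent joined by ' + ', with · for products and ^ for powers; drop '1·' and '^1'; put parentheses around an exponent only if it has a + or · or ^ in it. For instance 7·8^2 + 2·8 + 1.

G_0 = 7. HB_4(7) = 4 + 3. Bump = 8. G_1 = 7.
G_1 = 7. HB_5(7) = 5 + 2. Bump = 8. G_2 = 7.
G_2 = 7. HB_6(7) = 6 + 1. Bump = 8. G_3 = 7.
G_3 = 7. HB_7(7) = 7. Bump = 8. G_4 = 7.
G_4 = 7. HB_8(7) = 7. Bump = 7. G_5 = 6.

7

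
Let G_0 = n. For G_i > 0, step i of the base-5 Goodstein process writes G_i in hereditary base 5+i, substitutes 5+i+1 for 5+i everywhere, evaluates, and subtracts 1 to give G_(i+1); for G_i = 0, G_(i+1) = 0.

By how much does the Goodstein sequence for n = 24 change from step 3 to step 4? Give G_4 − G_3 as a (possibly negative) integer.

3

base 5: 24 = 4·5 + 4; at 6: 4·6 + 4 = 28; next = 27
base 6: 27 = 4·6 + 3; at 7: 4·7 + 3 = 31; next = 30
base 7: 30 = 4·7 + 2; at 8: 4·8 + 2 = 34; next = 33
base 8: 33 = 4·8 + 1; at 9: 4·9 + 1 = 37; next = 36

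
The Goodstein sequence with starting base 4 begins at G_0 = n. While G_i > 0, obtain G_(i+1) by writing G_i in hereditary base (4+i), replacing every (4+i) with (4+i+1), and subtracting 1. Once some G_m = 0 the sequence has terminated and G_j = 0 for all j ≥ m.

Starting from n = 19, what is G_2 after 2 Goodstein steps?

37

i=0: 19 = 4^2 + 3 (b=4); 4→5: 5^2 + 3 = 28; 28−1 = 27
i=1: 27 = 5^2 + 2 (b=5); 5→6: 6^2 + 2 = 38; 38−1 = 37
i=2: 37 = 6^2 + 1 (b=6); 6→7: 7^2 + 1 = 50; 50−1 = 49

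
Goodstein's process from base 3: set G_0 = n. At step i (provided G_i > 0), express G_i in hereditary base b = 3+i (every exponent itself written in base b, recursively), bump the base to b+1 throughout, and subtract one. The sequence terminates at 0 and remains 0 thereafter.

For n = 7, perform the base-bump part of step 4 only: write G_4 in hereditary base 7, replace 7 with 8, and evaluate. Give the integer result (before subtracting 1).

10

[0] 7 ≡ 2·3 + 1 (base 3). Lift 4: 9. −1: 8.
[1] 8 ≡ 2·4 (base 4). Lift 5: 10. −1: 9.
[2] 9 ≡ 5 + 4 (base 5). Lift 6: 10. −1: 9.
[3] 9 ≡ 6 + 3 (base 6). Lift 7: 10. −1: 9.
[4] 9 ≡ 7 + 2 (base 7). Lift 8: 10. −1: 9.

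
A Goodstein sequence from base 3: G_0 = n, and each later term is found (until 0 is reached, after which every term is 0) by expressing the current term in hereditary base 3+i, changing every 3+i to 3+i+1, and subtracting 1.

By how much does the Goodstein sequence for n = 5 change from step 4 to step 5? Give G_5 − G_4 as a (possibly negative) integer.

-1

G_0=5  [base 3] 3 + 2  →[3↦4]→  4 + 2 = 6  −1 ⇒ G_1=5
G_1=5  [base 4] 4 + 1  →[4↦5]→  5 + 1 = 6  −1 ⇒ G_2=5
G_2=5  [base 5] 5  →[5↦6]→  6 = 6  −1 ⇒ G_3=5
G_3=5  [base 6] 5  →[6↦7]→  5 = 5  −1 ⇒ G_4=4
G_4=4  [base 7] 4  →[7↦8]→  4 = 4  −1 ⇒ G_5=3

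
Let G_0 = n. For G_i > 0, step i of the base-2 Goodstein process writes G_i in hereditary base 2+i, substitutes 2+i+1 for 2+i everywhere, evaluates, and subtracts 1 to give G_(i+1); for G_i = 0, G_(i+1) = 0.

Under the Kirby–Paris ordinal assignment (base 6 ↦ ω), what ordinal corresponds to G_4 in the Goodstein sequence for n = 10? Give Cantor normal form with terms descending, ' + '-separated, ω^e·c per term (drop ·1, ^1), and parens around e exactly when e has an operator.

[0] 10 ≡ 2^(2 + 1) + 2 (base 2). Lift 3: 84. −1: 83.
[1] 83 ≡ 3^(3 + 1) + 2 (base 3). Lift 4: 1026. −1: 1025.
[2] 1025 ≡ 4^(4 + 1) + 1 (base 4). Lift 5: 15626. −1: 15625.
[3] 15625 ≡ 5^(5 + 1) (base 5). Lift 6: 279936. −1: 279935.

ω^ω·5 + ω^5·5 + ω^4·5 + ω^3·5 + ω^2·5 + ω·5 + 5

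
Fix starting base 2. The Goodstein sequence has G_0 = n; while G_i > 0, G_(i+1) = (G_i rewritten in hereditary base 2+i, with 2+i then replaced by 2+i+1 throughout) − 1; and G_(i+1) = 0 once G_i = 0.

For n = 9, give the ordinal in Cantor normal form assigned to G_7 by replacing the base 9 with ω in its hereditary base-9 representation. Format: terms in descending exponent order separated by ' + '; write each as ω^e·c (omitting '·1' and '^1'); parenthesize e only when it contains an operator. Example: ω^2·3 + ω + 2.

G_0 = 9. HB_2(9) = 2^(2 + 1) + 1. Bump = 82. G_1 = 81.
G_1 = 81. HB_3(81) = 3^(3 + 1). Bump = 1024. G_2 = 1023.
G_2 = 1023. HB_4(1023) = 3·4^4 + 3·4^3 + 3·4^2 + 3·4 + 3. Bump = 9843. G_3 = 9842.
G_3 = 9842. HB_5(9842) = 3·5^5 + 3·5^3 + 3·5^2 + 3·5 + 2. Bump = 140744. G_4 = 140743.
G_4 = 140743. HB_6(140743) = 3·6^6 + 3·6^3 + 3·6^2 + 3·6 + 1. Bump = 2471827. G_5 = 2471826.
G_5 = 2471826. HB_7(2471826) = 3·7^7 + 3·7^3 + 3·7^2 + 3·7. Bump = 50333400. G_6 = 50333399.
G_6 = 50333399. HB_8(50333399) = 3·8^8 + 3·8^3 + 3·8^2 + 2·8 + 7. Bump = 1162263922. G_7 = 1162263921.
G_7 = 1162263921. HB_9(1162263921) = 3·9^9 + 3·9^3 + 3·9^2 + 2·9 + 6. Bump = 30000003326. G_8 = 30000003325.

ω^ω·3 + ω^3·3 + ω^2·3 + ω·2 + 6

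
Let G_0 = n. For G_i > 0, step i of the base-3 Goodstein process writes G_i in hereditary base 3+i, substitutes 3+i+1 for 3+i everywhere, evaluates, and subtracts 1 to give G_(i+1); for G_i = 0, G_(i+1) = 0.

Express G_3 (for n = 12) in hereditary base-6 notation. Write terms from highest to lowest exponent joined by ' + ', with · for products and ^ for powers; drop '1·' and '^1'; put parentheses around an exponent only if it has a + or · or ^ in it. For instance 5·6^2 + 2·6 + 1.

(0) 12|_3 = 3^2 + 3 ↦ 4^2 + 4|_4 = 20 ⇒ 19
(1) 19|_4 = 4^2 + 3 ↦ 5^2 + 3|_5 = 28 ⇒ 27
(2) 27|_5 = 5^2 + 2 ↦ 6^2 + 2|_6 = 38 ⇒ 37
(3) 37|_6 = 6^2 + 1 ↦ 7^2 + 1|_7 = 50 ⇒ 49

6^2 + 1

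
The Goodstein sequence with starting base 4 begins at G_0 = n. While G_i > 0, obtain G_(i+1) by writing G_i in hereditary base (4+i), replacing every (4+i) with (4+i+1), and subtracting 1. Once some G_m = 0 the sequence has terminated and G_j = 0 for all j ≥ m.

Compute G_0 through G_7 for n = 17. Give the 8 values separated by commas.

17, 25, 35, 39, 43, 47, 51, 55

17 —HB4→ 4^2 + 1 —bump→ 5^2 + 1 = 26 —(−1)→ 25
25 —HB5→ 5^2 —bump→ 6^2 = 36 —(−1)→ 35
35 —HB6→ 5·6 + 5 —bump→ 5·7 + 5 = 40 —(−1)→ 39
39 —HB7→ 5·7 + 4 —bump→ 5·8 + 4 = 44 —(−1)→ 43
43 —HB8→ 5·8 + 3 —bump→ 5·9 + 3 = 48 —(−1)→ 47
47 —HB9→ 5·9 + 2 —bump→ 5·10 + 2 = 52 —(−1)→ 51
51 —HB10→ 5·10 + 1 —bump→ 5·11 + 1 = 56 —(−1)→ 55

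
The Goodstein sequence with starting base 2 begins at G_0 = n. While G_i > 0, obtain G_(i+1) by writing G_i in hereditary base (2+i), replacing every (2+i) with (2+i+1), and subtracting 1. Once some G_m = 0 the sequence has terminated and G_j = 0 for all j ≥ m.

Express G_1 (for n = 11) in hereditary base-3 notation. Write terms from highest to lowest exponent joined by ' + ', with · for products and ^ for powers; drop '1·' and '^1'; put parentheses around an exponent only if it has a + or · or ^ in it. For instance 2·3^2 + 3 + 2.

3^(3 + 1) + 3

base 2: 11 = 2^(2 + 1) + 2 + 1; at 3: 3^(3 + 1) + 3 + 1 = 85; next = 84
base 3: 84 = 3^(3 + 1) + 3; at 4: 4^(4 + 1) + 4 = 1028; next = 1027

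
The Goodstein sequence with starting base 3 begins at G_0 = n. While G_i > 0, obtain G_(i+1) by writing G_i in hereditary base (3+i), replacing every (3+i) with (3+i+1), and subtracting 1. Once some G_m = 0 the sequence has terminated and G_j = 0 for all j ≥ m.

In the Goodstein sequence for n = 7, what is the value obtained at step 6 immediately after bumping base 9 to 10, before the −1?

[0] 7 ≡ 2·3 + 1 (base 3). Lift 4: 9. −1: 8.
[1] 8 ≡ 2·4 (base 4). Lift 5: 10. −1: 9.
[2] 9 ≡ 5 + 4 (base 5). Lift 6: 10. −1: 9.
[3] 9 ≡ 6 + 3 (base 6). Lift 7: 10. −1: 9.
[4] 9 ≡ 7 + 2 (base 7). Lift 8: 10. −1: 9.
[5] 9 ≡ 8 + 1 (base 8). Lift 9: 10. −1: 9.
[6] 9 ≡ 9 (base 9). Lift 10: 10. −1: 9.

10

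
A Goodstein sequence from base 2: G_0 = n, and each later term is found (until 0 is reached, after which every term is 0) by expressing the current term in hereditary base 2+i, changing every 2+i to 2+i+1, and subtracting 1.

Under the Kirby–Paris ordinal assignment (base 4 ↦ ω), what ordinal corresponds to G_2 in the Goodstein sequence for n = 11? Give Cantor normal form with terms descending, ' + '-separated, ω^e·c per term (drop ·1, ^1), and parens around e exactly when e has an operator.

G_0 = 11. HB_2(11) = 2^(2 + 1) + 2 + 1. Bump = 85. G_1 = 84.
G_1 = 84. HB_3(84) = 3^(3 + 1) + 3. Bump = 1028. G_2 = 1027.
G_2 = 1027. HB_4(1027) = 4^(4 + 1) + 3. Bump = 15628. G_3 = 15627.

ω^(ω + 1) + 3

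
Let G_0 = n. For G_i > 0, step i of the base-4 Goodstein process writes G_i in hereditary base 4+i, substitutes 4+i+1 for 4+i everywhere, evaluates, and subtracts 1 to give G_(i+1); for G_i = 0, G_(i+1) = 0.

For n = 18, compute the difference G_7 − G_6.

5

G_0 = 18. HB_4(18) = 4^2 + 2. Bump = 27. G_1 = 26.
G_1 = 26. HB_5(26) = 5^2 + 1. Bump = 37. G_2 = 36.
G_2 = 36. HB_6(36) = 6^2. Bump = 49. G_3 = 48.
G_3 = 48. HB_7(48) = 6·7 + 6. Bump = 54. G_4 = 53.
G_4 = 53. HB_8(53) = 6·8 + 5. Bump = 59. G_5 = 58.
G_5 = 58. HB_9(58) = 6·9 + 4. Bump = 64. G_6 = 63.
G_6 = 63. HB_10(63) = 6·10 + 3. Bump = 69. G_7 = 68.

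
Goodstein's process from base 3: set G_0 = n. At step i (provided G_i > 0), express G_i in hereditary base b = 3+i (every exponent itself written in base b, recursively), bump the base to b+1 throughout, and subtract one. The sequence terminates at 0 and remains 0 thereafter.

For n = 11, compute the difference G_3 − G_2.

10

G_0=11  [base 3] 3^2 + 2  →[3↦4]→  4^2 + 2 = 18  −1 ⇒ G_1=17
G_1=17  [base 4] 4^2 + 1  →[4↦5]→  5^2 + 1 = 26  −1 ⇒ G_2=25
G_2=25  [base 5] 5^2  →[5↦6]→  6^2 = 36  −1 ⇒ G_3=35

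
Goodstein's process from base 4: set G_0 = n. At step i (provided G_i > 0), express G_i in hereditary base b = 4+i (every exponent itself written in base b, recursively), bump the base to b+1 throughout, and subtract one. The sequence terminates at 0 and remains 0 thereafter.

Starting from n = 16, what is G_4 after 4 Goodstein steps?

16 —HB4→ 4^2 —bump→ 5^2 = 25 —(−1)→ 24
24 —HB5→ 4·5 + 4 —bump→ 4·6 + 4 = 28 —(−1)→ 27
27 —HB6→ 4·6 + 3 —bump→ 4·7 + 3 = 31 —(−1)→ 30
30 —HB7→ 4·7 + 2 —bump→ 4·8 + 2 = 34 —(−1)→ 33

33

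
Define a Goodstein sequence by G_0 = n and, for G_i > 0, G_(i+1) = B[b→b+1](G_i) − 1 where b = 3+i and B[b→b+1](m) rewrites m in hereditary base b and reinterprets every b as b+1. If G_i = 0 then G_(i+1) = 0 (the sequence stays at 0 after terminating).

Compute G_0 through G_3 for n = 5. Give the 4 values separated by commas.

step 0: 5 = 3 + 2; sub 4 for 3: 4 + 2; = 6; G_1 = 6−1 = 5
step 1: 5 = 4 + 1; sub 5 for 4: 5 + 1; = 6; G_2 = 6−1 = 5
step 2: 5 = 5; sub 6 for 5: 6; = 6; G_3 = 6−1 = 5

5, 5, 5, 5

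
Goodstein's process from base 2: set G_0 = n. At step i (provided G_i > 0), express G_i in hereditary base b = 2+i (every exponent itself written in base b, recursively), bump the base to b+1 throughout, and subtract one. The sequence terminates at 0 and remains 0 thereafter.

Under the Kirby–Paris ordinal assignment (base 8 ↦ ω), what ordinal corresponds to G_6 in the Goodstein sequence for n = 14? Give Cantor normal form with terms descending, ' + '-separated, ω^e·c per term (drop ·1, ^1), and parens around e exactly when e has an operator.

G_0=14  [base 2] 2^(2 + 1) + 2^2 + 2  →[2↦3]→  3^(3 + 1) + 3^3 + 3 = 111  −1 ⇒ G_1=110
G_1=110  [base 3] 3^(3 + 1) + 3^3 + 2  →[3↦4]→  4^(4 + 1) + 4^4 + 2 = 1282  −1 ⇒ G_2=1281
G_2=1281  [base 4] 4^(4 + 1) + 4^4 + 1  →[4↦5]→  5^(5 + 1) + 5^5 + 1 = 18751  −1 ⇒ G_3=18750
G_3=18750  [base 5] 5^(5 + 1) + 5^5  →[5↦6]→  6^(6 + 1) + 6^6 = 326592  −1 ⇒ G_4=326591
G_4=326591  [base 6] 6^(6 + 1) + 5·6^5 + 5·6^4 + 5·6^3 + 5·6^2 + 5·6 + 5  →[6↦7]→  7^(7 + 1) + 5·7^5 + 5·7^4 + 5·7^3 + 5·7^2 + 5·7 + 5 = 5862841  −1 ⇒ G_5=5862840
G_5=5862840  [base 7] 7^(7 + 1) + 5·7^5 + 5·7^4 + 5·7^3 + 5·7^2 + 5·7 + 4  →[7↦8]→  8^(8 + 1) + 5·8^5 + 5·8^4 + 5·8^3 + 5·8^2 + 5·8 + 4 = 134404972  −1 ⇒ G_6=134404971
G_6=134404971  [base 8] 8^(8 + 1) + 5·8^5 + 5·8^4 + 5·8^3 + 5·8^2 + 5·8 + 3  →[8↦9]→  9^(9 + 1) + 5·9^5 + 5·9^4 + 5·9^3 + 5·9^2 + 5·9 + 3 = 3487116549  −1 ⇒ G_7=3487116548

ω^(ω + 1) + ω^5·5 + ω^4·5 + ω^3·5 + ω^2·5 + ω·5 + 3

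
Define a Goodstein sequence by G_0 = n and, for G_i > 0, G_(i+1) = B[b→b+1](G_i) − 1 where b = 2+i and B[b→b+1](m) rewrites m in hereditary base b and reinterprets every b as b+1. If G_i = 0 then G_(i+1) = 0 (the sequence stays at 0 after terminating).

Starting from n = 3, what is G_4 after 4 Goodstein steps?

i=0: 3 = 2 + 1 (b=2); 2→3: 3 + 1 = 4; 4−1 = 3
i=1: 3 = 3 (b=3); 3→4: 4 = 4; 4−1 = 3
i=2: 3 = 3 (b=4); 4→5: 3 = 3; 3−1 = 2
i=3: 2 = 2 (b=5); 5→6: 2 = 2; 2−1 = 1

1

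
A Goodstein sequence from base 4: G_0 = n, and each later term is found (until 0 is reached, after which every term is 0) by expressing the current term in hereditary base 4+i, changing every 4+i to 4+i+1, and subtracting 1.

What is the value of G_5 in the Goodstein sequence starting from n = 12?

18

G_0 = 12. HB_4(12) = 3·4. Bump = 15. G_1 = 14.
G_1 = 14. HB_5(14) = 2·5 + 4. Bump = 16. G_2 = 15.
G_2 = 15. HB_6(15) = 2·6 + 3. Bump = 17. G_3 = 16.
G_3 = 16. HB_7(16) = 2·7 + 2. Bump = 18. G_4 = 17.
G_4 = 17. HB_8(17) = 2·8 + 1. Bump = 19. G_5 = 18.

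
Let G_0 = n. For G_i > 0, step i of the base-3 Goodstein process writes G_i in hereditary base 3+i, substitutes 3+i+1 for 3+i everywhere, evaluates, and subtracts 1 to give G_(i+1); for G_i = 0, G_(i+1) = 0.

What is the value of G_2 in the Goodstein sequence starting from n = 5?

5

(0) 5|_3 = 3 + 2 ↦ 4 + 2|_4 = 6 ⇒ 5
(1) 5|_4 = 4 + 1 ↦ 5 + 1|_5 = 6 ⇒ 5
(2) 5|_5 = 5 ↦ 6|_6 = 6 ⇒ 5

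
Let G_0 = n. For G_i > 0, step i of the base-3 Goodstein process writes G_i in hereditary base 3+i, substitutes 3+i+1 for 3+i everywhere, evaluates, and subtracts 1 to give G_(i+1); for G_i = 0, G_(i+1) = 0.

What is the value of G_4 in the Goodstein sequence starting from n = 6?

(0) 6|_3 = 2·3 ↦ 2·4|_4 = 8 ⇒ 7
(1) 7|_4 = 4 + 3 ↦ 5 + 3|_5 = 8 ⇒ 7
(2) 7|_5 = 5 + 2 ↦ 6 + 2|_6 = 8 ⇒ 7
(3) 7|_6 = 6 + 1 ↦ 7 + 1|_7 = 8 ⇒ 7

7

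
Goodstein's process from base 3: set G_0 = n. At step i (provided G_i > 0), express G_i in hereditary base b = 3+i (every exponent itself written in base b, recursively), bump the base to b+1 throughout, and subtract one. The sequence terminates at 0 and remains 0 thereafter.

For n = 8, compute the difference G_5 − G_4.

G_0=8  [base 3] 2·3 + 2  →[3↦4]→  2·4 + 2 = 10  −1 ⇒ G_1=9
G_1=9  [base 4] 2·4 + 1  →[4↦5]→  2·5 + 1 = 11  −1 ⇒ G_2=10
G_2=10  [base 5] 2·5  →[5↦6]→  2·6 = 12  −1 ⇒ G_3=11
G_3=11  [base 6] 6 + 5  →[6↦7]→  7 + 5 = 12  −1 ⇒ G_4=11
G_4=11  [base 7] 7 + 4  →[7↦8]→  8 + 4 = 12  −1 ⇒ G_5=11

0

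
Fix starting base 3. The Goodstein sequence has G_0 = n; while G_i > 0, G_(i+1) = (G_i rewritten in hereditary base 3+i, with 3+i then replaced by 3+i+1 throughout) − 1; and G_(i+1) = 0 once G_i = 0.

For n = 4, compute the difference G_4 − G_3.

-1

4 —HB3→ 3 + 1 —bump→ 4 + 1 = 5 —(−1)→ 4
4 —HB4→ 4 —bump→ 5 = 5 —(−1)→ 4
4 —HB5→ 4 —bump→ 4 = 4 —(−1)→ 3
3 —HB6→ 3 —bump→ 3 = 3 —(−1)→ 2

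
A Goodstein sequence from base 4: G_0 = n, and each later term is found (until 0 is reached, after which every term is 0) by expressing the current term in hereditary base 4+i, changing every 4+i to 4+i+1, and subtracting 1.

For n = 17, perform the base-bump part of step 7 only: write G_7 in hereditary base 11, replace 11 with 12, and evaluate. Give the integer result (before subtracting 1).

(0) 17|_4 = 4^2 + 1 ↦ 5^2 + 1|_5 = 26 ⇒ 25
(1) 25|_5 = 5^2 ↦ 6^2|_6 = 36 ⇒ 35
(2) 35|_6 = 5·6 + 5 ↦ 5·7 + 5|_7 = 40 ⇒ 39
(3) 39|_7 = 5·7 + 4 ↦ 5·8 + 4|_8 = 44 ⇒ 43
(4) 43|_8 = 5·8 + 3 ↦ 5·9 + 3|_9 = 48 ⇒ 47
(5) 47|_9 = 5·9 + 2 ↦ 5·10 + 2|_10 = 52 ⇒ 51
(6) 51|_10 = 5·10 + 1 ↦ 5·11 + 1|_11 = 56 ⇒ 55

60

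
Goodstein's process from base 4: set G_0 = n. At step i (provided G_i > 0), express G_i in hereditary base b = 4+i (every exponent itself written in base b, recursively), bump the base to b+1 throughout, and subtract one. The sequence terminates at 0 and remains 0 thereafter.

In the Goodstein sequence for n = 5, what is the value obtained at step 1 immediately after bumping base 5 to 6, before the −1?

step 0: 5 = 4 + 1; sub 5 for 4: 5 + 1; = 6; G_1 = 6−1 = 5
step 1: 5 = 5; sub 6 for 5: 6; = 6; G_2 = 6−1 = 5

6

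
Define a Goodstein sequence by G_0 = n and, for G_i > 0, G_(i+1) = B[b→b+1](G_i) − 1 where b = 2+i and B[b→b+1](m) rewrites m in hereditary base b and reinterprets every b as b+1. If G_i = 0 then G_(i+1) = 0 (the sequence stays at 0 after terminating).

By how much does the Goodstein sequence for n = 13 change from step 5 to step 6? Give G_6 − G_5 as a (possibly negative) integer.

base 2: 13 = 2^(2 + 1) + 2^2 + 1; at 3: 3^(3 + 1) + 3^3 + 1 = 109; next = 108
base 3: 108 = 3^(3 + 1) + 3^3; at 4: 4^(4 + 1) + 4^4 = 1280; next = 1279
base 4: 1279 = 4^(4 + 1) + 3·4^3 + 3·4^2 + 3·4 + 3; at 5: 5^(5 + 1) + 3·5^3 + 3·5^2 + 3·5 + 3 = 16093; next = 16092
base 5: 16092 = 5^(5 + 1) + 3·5^3 + 3·5^2 + 3·5 + 2; at 6: 6^(6 + 1) + 3·6^3 + 3·6^2 + 3·6 + 2 = 280712; next = 280711
base 6: 280711 = 6^(6 + 1) + 3·6^3 + 3·6^2 + 3·6 + 1; at 7: 7^(7 + 1) + 3·7^3 + 3·7^2 + 3·7 + 1 = 5765999; next = 5765998
base 7: 5765998 = 7^(7 + 1) + 3·7^3 + 3·7^2 + 3·7; at 8: 8^(8 + 1) + 3·8^3 + 3·8^2 + 3·8 = 134219480; next = 134219479

128453481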